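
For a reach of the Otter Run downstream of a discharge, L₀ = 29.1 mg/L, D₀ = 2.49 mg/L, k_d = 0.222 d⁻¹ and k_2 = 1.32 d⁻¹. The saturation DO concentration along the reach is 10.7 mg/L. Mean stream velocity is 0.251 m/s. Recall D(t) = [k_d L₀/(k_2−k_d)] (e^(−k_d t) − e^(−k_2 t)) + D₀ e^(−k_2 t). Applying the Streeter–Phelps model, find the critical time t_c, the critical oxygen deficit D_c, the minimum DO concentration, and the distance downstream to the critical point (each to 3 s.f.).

t_c ≈ 1.12 d; D_c ≈ 3.81 mg/L; min DO ≈ 6.89 mg/L; x_c ≈ 24.3 km

t_c = [1/(k_2−k_d)] ln[(k_2/k_d)(1 − D₀(k_2−k_d)/(k_d L₀))]
= [1/(1.32−0.222)] ln[(1.32/0.222)(1 − 2.49×1.098/(0.222×29.1))]
= (1/1.098) ln[5.946 × 0.5768] = 0.9107 × ln(3.430) = 0.9107 × 1.232 = 1.122 d.
D_c = (k_d/k_2) L₀ e^(−k_d t_c) = (0.222/1.32) × 29.1 × e^(−0.222×1.122) = 0.1682 × 29.1 × 0.7794 = 3.815 mg/L.
Minimum DO = C_s − D_c = 10.7 − 3.815 = 6.885 mg/L.
x_c = v t_c = 0.251 m/s × 1.122 d × 86400 s/d = 24340 m ≈ 24.3 km.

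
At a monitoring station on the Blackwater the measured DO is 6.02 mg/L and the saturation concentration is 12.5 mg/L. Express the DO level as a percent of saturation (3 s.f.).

48.2 % saturation

% saturation = C/C_s × 100 = 6.02/12.5 × 100 = 48.2 %.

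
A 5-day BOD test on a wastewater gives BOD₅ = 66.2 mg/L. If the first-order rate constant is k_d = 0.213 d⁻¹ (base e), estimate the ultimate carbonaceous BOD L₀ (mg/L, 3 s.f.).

BOD₅ = L₀(1 − e^(−5k_d)) ⇒ L₀ = BOD₅ / (1 − e^(−5×0.213))
= 66.2 / (1 − 0.3447) = 66.2 / 0.6553 = 101.0 mg/L.

L₀ ≈ 101 mg/L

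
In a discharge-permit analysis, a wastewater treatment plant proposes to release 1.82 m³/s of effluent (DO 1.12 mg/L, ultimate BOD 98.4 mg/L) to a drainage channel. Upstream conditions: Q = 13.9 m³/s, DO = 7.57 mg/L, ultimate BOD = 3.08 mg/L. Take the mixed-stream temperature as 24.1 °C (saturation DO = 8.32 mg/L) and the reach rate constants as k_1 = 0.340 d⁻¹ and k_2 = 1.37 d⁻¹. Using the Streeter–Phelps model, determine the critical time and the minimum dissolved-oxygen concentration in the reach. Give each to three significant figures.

Mixed DO = (13.9×7.57 + 1.82×1.12)/(13.9+1.82) = 107.3/15.72 = 6.823 mg/L.
Mixed L₀ = (13.9×3.08 + 1.82×98.4)/(15.72) = 221.9/15.72 = 14.12 mg/L.
Initial deficit D₀ = C_s − DO₀ = 8.32 − 6.823 = 1.497 mg/L.
t_c = (1/1.030) ln[(1.37/0.340)(1 − 1.497×1.030/(0.340×14.12))] = 0.9709 × ln(2.735) = 0.9769 d.
D_c = (0.340/1.37) × 14.12 × e^(−0.340×0.9769) = 0.2482 × 14.12 × 0.7174 = 2.513 mg/L.
Minimum DO = 8.32 − 2.513 = 5.807 mg/L.

t_c ≈ 0.977 d; minimum DO ≈ 5.81 mg/L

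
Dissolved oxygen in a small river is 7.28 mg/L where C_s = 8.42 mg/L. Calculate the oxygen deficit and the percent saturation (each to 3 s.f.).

D = C_s − C = 8.42 − 7.28 = 1.14 mg/L.
% saturation = 7.28/8.42 × 100 = 86.5 %.

D ≈ 1.14 mg/L; 86.5 % saturation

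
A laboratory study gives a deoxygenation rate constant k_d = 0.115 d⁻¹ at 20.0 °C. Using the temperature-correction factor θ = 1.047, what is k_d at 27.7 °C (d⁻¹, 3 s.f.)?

k_d ≈ 0.164 d⁻¹

k_d(T₂) = k_d(T₁) · θ^(T₂−T₁) = 0.115 × 1.047^(27.7−20.0)
= 0.115 × 1.047^7.70 = 0.115 × 1.424 = 0.1638 d⁻¹.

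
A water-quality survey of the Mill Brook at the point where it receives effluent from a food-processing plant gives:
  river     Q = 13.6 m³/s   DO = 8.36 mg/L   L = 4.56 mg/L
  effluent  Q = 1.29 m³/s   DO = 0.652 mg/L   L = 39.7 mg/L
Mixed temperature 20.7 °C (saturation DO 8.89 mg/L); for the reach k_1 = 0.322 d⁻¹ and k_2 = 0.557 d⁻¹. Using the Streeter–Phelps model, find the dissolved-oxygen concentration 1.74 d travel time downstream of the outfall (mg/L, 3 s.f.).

Mixed DO = (13.6×8.36 + 1.29×0.652)/(13.6+1.29) = 114.5/14.89 = 7.692 mg/L.
Mixed L₀ = (13.6×4.56 + 1.29×39.7)/(14.89) = 113.2/14.89 = 7.604 mg/L.
Initial deficit D₀ = C_s − DO₀ = 8.89 − 7.692 = 1.198 mg/L.
D(1.74) = [0.322×7.604/(0.557−0.322)](e^(−0.322×1.74) − e^(−0.557×1.74)) + 1.198 e^(−0.557×1.74)
= 10.42 × (0.5710 − 0.3794) + 1.198 × 0.3794 = 2.451 mg/L.
DO = 8.89 − 2.451 = 6.439 mg/L.

DO ≈ 6.44 mg/L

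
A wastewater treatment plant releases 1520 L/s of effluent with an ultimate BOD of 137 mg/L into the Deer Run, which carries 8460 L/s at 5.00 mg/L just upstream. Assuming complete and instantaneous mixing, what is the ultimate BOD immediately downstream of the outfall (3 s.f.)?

25.1 mg/L

Flow-weighted mixing: C = (Q_r C_r + Q_w C_w)/(Q_r + Q_w)
= (8460×5.00 + 1520×137)/(8460 + 1520) = 250500/9980 = 25.10 mg/L.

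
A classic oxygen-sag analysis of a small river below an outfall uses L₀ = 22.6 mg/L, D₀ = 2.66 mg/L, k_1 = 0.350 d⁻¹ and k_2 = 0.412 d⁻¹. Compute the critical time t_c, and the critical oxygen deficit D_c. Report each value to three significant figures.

t_c ≈ 2.29 d; D_c ≈ 8.61 mg/L

At the critical point dD/dt = 0, so k_1 L₀ e^(−k_1 t) = k_2 D. Substituting D(t) from the Streeter–Phelps equation and solving for t gives
t_c = ln[(k_2/k_1)(1 − D₀(k_2−k_1)/(k_1 L₀))] / (k_2−k_1).
Here k_2−k_1 = 0.06200 d⁻¹ and 1 − D₀(k_2−k_1)/(k_1 L₀) = 1 − 2.66×0.06200/(0.350×22.6) = 0.9792, so
t_c = ln(1.177 × 0.9792) / 0.06200 = 0.1420 / 0.06200 = 2.291 d.
D_c = (k_1/k_2) L₀ e^(−k_1 t_c) = (0.350/0.412) × 22.6 × e^(−0.350×2.291) = 0.8495 × 22.6 × 0.4486 = 8.612 mg/L.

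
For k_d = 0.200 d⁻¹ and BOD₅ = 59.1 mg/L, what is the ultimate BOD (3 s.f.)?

BOD₅ = L₀(1 − e^(−5k_d)) ⇒ L₀ = BOD₅ / (1 − e^(−5×0.200))
= 59.1 / (1 − 0.3679) = 59.1 / 0.6321 = 93.49 mg/L.

L₀ ≈ 93.5 mg/L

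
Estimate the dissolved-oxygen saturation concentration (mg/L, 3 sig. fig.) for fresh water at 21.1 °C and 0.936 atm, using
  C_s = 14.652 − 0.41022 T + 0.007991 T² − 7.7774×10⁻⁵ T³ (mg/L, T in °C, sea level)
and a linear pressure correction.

C_s ≈ 8.26 mg/L

At sea level: C_s = 14.652 − 0.41022×21.1 + 0.007991×21.1² − 7.7774×10⁻⁵×21.1³ = 8.823 mg/L.
Pressure correction: C_s' = 8.823 × 0.936 = 8.259 mg/L.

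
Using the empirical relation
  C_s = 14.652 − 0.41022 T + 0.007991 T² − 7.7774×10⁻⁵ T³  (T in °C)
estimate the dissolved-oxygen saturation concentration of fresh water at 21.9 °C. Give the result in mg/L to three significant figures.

C_s ≈ 8.68 mg/L

C_s = 14.652 − 0.41022×21.9 + 0.007991×21.9² − 7.7774×10⁻⁵×21.9³ = 8.684 mg/L.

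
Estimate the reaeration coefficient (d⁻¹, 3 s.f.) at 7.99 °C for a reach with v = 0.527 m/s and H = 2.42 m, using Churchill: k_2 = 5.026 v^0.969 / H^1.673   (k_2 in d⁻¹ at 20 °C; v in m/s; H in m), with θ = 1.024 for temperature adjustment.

k_2(20) = 5.026 × 0.527^0.969 / 2.42^1.673 = 5.026 × 0.5376 / 4.387 = 0.6159 d⁻¹.
k_2(7.99) = 0.6159 × 1.024^(7.99−20) = 0.6159 × 0.7521 = 0.4633 d⁻¹.

k_2 ≈ 0.463 d⁻¹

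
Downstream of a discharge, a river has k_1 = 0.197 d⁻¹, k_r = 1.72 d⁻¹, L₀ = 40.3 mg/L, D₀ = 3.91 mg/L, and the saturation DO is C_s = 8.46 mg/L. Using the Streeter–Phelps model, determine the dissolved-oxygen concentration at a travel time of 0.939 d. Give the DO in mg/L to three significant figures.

k_1 L₀/(k_r−k_1) = 0.197×40.3/(1.72−0.197) = 7.939/1.523 = 5.213 mg/L.
e^(−k_1 t) = e^(−0.197×0.9390) = 0.8311; e^(−k_r t) = e^(−1.72×0.9390) = 0.1989.
D = 5.213 × (0.8311 − 0.1989) + 3.91 × 0.1989 = 3.296 + 0.7776 = 4.073 mg/L.
DO = C_s − D = 8.46 − 4.073 = 4.387 mg/L.

DO ≈ 4.39 mg/L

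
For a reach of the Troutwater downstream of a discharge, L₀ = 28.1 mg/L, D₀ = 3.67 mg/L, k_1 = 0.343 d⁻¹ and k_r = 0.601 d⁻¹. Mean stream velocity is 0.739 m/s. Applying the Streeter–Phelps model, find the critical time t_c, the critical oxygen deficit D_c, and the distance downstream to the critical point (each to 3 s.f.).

t_c ≈ 1.77 d; D_c ≈ 8.73 mg/L; x_c ≈ 113 km

At the critical point dD/dt = 0, so k_1 L₀ e^(−k_1 t) = k_r D. Substituting D(t) from the Streeter–Phelps equation and solving for t gives
t_c = ln[(k_r/k_1)(1 − D₀(k_r−k_1)/(k_1 L₀))] / (k_r−k_1).
Here k_r−k_1 = 0.2580 d⁻¹ and 1 − D₀(k_r−k_1)/(k_1 L₀) = 1 − 3.67×0.2580/(0.343×28.1) = 0.9018, so
t_c = ln(1.752 × 0.9018) / 0.2580 = 0.4575 / 0.2580 = 1.773 d.
L(t_c) = L₀ e^(−k_1 t_c) = 28.1 × 0.5443 = 15.30 mg/L, and at the critical point k_r D_c = k_1 L, so D_c = (0.343/0.601) × 15.30 = 8.730 mg/L.
x_c = v t_c = 0.739 m/s × 1.773 d × 86400 s/d = 113200 m ≈ 113 km.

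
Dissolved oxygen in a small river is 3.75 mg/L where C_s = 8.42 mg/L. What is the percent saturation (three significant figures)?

% saturation = C/C_s × 100 = 3.75/8.42 × 100 = 44.5 %.

44.5 % saturation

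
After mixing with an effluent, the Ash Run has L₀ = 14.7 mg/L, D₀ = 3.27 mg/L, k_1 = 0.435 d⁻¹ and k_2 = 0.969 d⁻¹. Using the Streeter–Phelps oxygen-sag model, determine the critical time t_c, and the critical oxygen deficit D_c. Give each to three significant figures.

With k_2/k_1 = 2.228 and 1 − D₀(k_2−k_1)/(k_1 L₀) = 0.7269,
t_c = ln(2.228 × 0.7269) / (0.969 − 0.435) = ln(1.619) / 0.5340 = 0.4820/0.5340 = 0.9026 d.
D_c = (k_1/k_2) L₀ e^(−k_1 t_c) = (0.435/0.969) × 14.7 × e^(−0.435×0.9026) = 0.4489 × 14.7 × 0.6753 = 4.456 mg/L.

t_c ≈ 0.903 d; D_c ≈ 4.46 mg/L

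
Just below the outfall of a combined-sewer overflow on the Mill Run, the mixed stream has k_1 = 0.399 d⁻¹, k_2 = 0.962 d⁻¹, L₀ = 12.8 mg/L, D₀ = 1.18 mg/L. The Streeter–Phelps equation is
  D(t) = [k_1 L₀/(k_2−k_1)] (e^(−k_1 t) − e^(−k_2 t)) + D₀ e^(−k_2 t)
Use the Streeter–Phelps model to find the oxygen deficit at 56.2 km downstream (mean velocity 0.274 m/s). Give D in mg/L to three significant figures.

Travel time t = x/v = 56.2 km / (0.274 m/s) = 56200 m / 0.274 m/s = 205100 s = 2.374 d.
k_1 L₀/(k_2−k_1) = 0.399×12.8/(0.962−0.399) = 5.107/0.5630 = 9.071 mg/L.
e^(−k_1 t) = e^(−0.399×2.374) = 0.3878; e^(−k_2 t) = e^(−0.962×2.374) = 0.1019.
D = 9.071 × (0.3878 − 0.1019) + 1.18 × 0.1019 = 2.594 + 0.1202 = 2.714 mg/L.

D ≈ 2.71 mg/L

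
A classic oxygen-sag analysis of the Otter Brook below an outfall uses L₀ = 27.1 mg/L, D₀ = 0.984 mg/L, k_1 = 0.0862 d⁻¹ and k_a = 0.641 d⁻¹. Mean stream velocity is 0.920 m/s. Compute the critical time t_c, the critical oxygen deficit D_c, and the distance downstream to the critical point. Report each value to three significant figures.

With k_a/k_1 = 7.436 and 1 − D₀(k_a−k_1)/(k_1 L₀) = 0.7663,
t_c = ln(7.436 × 0.7663) / (0.641 − 0.0862) = ln(5.698) / 0.5548 = 1.740/0.5548 = 3.137 d.
D_c = (k_1/k_a) L₀ e^(−k_1 t_c) = (0.0862/0.641) × 27.1 × e^(−0.0862×3.137) = 0.1345 × 27.1 × 0.7631 = 2.781 mg/L.
x_c = v t_c = 0.920 m/s × 3.137 d × 86400 s/d = 249300 m ≈ 249 km.

t_c ≈ 3.14 d; D_c ≈ 2.78 mg/L; x_c ≈ 249 km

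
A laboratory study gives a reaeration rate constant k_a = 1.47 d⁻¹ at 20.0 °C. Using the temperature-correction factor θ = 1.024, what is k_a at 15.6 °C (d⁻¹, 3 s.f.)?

k_a ≈ 1.32 d⁻¹

k_a(T₂) = k_a(T₁) · θ^(T₂−T₁) = 1.47 × 1.024^(15.6−20.0)
= 1.47 × 1.024^-4.40 = 1.47 × 0.9009 = 1.324 d⁻¹.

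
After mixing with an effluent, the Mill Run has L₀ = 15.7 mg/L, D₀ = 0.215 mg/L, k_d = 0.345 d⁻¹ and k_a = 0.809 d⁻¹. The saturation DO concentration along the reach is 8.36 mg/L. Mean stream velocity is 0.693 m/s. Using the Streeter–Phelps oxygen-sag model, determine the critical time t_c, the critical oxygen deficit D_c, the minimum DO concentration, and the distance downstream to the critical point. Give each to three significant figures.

t_c ≈ 1.80 d; D_c ≈ 3.60 mg/L; min DO ≈ 4.76 mg/L; x_c ≈ 108 km

With k_a/k_d = 2.345 and 1 − D₀(k_a−k_d)/(k_d L₀) = 0.9816,
t_c = ln(2.345 × 0.9816) / (0.809 − 0.345) = ln(2.302) / 0.4640 = 0.8337/0.4640 = 1.797 d.
D_c = (k_d/k_a) L₀ e^(−k_d t_c) = (0.345/0.809) × 15.7 × e^(−0.345×1.797) = 0.4265 × 15.7 × 0.5380 = 3.602 mg/L.
Minimum DO = C_s − D_c = 8.36 − 3.602 = 4.758 mg/L.
x_c = v t_c = 0.693 m/s × 1.797 d × 86400 s/d = 107600 m ≈ 108 km.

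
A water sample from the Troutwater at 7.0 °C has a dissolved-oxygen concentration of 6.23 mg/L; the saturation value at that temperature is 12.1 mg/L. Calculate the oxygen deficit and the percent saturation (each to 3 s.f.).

D ≈ 5.87 mg/L; 51.5 % saturation

D = C_s − C = 12.1 − 6.23 = 5.87 mg/L.
% saturation = 6.23/12.1 × 100 = 51.5 %.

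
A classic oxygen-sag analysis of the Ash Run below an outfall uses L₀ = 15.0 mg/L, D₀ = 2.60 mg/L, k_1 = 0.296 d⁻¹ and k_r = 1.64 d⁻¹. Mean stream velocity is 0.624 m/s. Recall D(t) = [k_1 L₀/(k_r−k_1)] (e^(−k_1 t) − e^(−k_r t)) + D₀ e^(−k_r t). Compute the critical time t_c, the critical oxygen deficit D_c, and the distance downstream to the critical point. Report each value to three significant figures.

t_c ≈ 0.123 d; D_c ≈ 2.61 mg/L; x_c ≈ 6.64 km

With k_r/k_1 = 5.541 and 1 − D₀(k_r−k_1)/(k_1 L₀) = 0.2130,
t_c = ln(5.541 × 0.2130) / (1.64 − 0.296) = ln(1.180) / 1.344 = 0.1655/1.344 = 0.1231 d.
L(t_c) = L₀ e^(−k_1 t_c) = 15.0 × 0.9642 = 14.46 mg/L, and at the critical point k_r D_c = k_1 L, so D_c = (0.296/1.64) × 14.46 = 2.610 mg/L.
x_c = v t_c = 0.624 m/s × 0.1231 d × 86400 s/d = 6639 m ≈ 6.64 km.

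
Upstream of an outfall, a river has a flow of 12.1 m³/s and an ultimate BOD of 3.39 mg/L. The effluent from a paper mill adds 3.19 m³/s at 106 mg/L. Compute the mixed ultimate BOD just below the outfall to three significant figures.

24.8 mg/L

Flow-weighted mixing: C = (Q_r C_r + Q_w C_w)/(Q_r + Q_w)
= (12.1×3.39 + 3.19×106)/(12.1 + 3.19) = 379.2/15.29 = 24.80 mg/L.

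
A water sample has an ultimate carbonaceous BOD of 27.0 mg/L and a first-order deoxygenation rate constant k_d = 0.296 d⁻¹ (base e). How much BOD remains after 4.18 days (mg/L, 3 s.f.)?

L ≈ 7.83 mg/L

L_t = L₀ e^(−k_d t) = 27.0 × e^(−0.296×4.18) = 27.0 × 0.2902 = 7.835 mg/L.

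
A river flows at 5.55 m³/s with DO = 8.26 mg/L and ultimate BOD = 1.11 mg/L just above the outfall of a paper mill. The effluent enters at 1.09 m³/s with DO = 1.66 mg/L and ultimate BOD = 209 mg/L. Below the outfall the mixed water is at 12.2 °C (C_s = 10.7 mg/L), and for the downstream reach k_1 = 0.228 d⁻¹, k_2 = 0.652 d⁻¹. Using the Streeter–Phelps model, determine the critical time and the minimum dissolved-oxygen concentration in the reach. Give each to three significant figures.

Mixed DO = (5.55×8.26 + 1.09×1.66)/(5.55+1.09) = 47.65/6.640 = 7.177 mg/L.
Mixed L₀ = (5.55×1.11 + 1.09×209)/(6.640) = 234.0/6.640 = 35.24 mg/L.
Initial deficit D₀ = C_s − DO₀ = 10.7 − 7.177 = 3.523 mg/L.
t_c = (1/0.4240) ln[(0.652/0.228)(1 − 3.523×0.4240/(0.228×35.24))] = 2.358 × ln(2.328) = 1.993 d.
D_c = (0.228/0.652) × 35.24 × e^(−0.228×1.993) = 0.3497 × 35.24 × 0.6349 = 7.823 mg/L.
Minimum DO = 10.7 − 7.823 = 2.877 mg/L.

t_c ≈ 1.99 d; minimum DO ≈ 2.88 mg/L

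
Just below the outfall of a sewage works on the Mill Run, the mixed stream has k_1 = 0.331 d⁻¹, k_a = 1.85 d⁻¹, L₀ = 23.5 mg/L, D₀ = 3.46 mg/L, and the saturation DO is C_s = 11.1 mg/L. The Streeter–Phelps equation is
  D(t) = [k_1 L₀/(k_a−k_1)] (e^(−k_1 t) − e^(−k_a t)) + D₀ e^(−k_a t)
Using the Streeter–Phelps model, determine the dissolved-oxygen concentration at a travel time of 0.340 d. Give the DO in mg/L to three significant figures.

DO ≈ 7.41 mg/L

k_1 L₀/(k_a−k_1) = 0.331×23.5/(1.85−0.331) = 7.779/1.519 = 5.121 mg/L.
e^(−k_1 t) = e^(−0.331×0.3400) = 0.8936; e^(−k_a t) = e^(−1.85×0.3400) = 0.5331.
D = 5.121 × (0.8936 − 0.5331) + 3.46 × 0.5331 = 1.846 + 1.845 = 3.690 mg/L.
DO = C_s − D = 11.1 − 3.690 = 7.410 mg/L.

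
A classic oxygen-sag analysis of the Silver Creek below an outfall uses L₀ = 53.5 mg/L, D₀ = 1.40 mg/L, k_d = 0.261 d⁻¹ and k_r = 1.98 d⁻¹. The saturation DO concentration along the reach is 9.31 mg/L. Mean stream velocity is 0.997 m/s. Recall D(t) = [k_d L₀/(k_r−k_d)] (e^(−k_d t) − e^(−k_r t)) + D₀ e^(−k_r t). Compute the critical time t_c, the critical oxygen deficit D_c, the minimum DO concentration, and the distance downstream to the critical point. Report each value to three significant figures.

t_c ≈ 1.07 d; D_c ≈ 5.34 mg/L; min DO ≈ 3.97 mg/L; x_c ≈ 92.1 km

At the critical point dD/dt = 0, so k_d L₀ e^(−k_d t) = k_r D. Substituting D(t) from the Streeter–Phelps equation and solving for t gives
t_c = ln[(k_r/k_d)(1 − D₀(k_r−k_d)/(k_d L₀))] / (k_r−k_d).
Here k_r−k_d = 1.719 d⁻¹ and 1 − D₀(k_r−k_d)/(k_d L₀) = 1 − 1.40×1.719/(0.261×53.5) = 0.8277, so
t_c = ln(7.586 × 0.8277) / 1.719 = 1.837 / 1.719 = 1.069 d.
L(t_c) = L₀ e^(−k_d t_c) = 53.5 × 0.7566 = 40.48 mg/L, and at the critical point k_r D_c = k_d L, so D_c = (0.261/1.98) × 40.48 = 5.336 mg/L.
Minimum DO = C_s − D_c = 9.31 − 5.336 = 3.974 mg/L.
x_c = v t_c = 0.997 m/s × 1.069 d × 86400 s/d = 92060 m ≈ 92.1 km.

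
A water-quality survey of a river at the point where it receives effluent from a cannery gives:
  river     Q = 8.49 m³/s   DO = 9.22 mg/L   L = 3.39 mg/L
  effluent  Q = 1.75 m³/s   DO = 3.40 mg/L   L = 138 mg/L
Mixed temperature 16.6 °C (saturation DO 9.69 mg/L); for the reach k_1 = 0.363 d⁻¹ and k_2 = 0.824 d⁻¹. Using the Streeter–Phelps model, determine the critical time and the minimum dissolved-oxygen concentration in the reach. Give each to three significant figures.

t_c ≈ 1.62 d; minimum DO ≈ 3.23 mg/L

Mixed DO = (8.49×9.22 + 1.75×3.40)/(8.49+1.75) = 84.23/10.24 = 8.225 mg/L.
Mixed L₀ = (8.49×3.39 + 1.75×138)/(10.24) = 270.3/10.24 = 26.39 mg/L.
Initial deficit D₀ = C_s − DO₀ = 9.69 − 8.225 = 1.465 mg/L.
t_c = (1/0.4610) ln[(0.824/0.363)(1 − 1.465×0.4610/(0.363×26.39))] = 2.169 × ln(2.110) = 1.620 d.
D_c = (0.363/0.824) × 26.39 × e^(−0.363×1.620) = 0.4405 × 26.39 × 0.5555 = 6.459 mg/L.
Minimum DO = 9.69 − 6.459 = 3.231 mg/L.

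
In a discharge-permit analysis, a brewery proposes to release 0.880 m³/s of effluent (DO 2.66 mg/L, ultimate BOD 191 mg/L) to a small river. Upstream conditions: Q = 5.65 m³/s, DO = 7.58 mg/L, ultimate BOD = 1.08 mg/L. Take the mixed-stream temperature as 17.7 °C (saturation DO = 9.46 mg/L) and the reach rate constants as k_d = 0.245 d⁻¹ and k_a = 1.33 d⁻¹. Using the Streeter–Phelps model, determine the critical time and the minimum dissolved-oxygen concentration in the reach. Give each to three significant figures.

Mixed DO = (5.65×7.58 + 0.880×2.66)/(5.65+0.880) = 45.17/6.530 = 6.917 mg/L.
Mixed L₀ = (5.65×1.08 + 0.880×191)/(6.530) = 174.2/6.530 = 26.67 mg/L.
Initial deficit D₀ = C_s − DO₀ = 9.46 − 6.917 = 2.543 mg/L.
t_c = (1/1.085) ln[(1.33/0.245)(1 − 2.543×1.085/(0.245×26.67))] = 0.9217 × ln(3.137) = 1.054 d.
D_c = (0.245/1.33) × 26.67 × e^(−0.245×1.054) = 0.1842 × 26.67 × 0.7725 = 3.796 mg/L.
Minimum DO = 9.46 − 3.796 = 5.664 mg/L.

t_c ≈ 1.05 d; minimum DO ≈ 5.66 mg/L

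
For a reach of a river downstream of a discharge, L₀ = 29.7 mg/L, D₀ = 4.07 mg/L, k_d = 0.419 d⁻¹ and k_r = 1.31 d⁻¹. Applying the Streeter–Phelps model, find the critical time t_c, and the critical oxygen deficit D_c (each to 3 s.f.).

At the critical point dD/dt = 0, so k_d L₀ e^(−k_d t) = k_r D. Substituting D(t) from the Streeter–Phelps equation and solving for t gives
t_c = ln[(k_r/k_d)(1 − D₀(k_r−k_d)/(k_d L₀))] / (k_r−k_d).
Here k_r−k_d = 0.8910 d⁻¹ and 1 − D₀(k_r−k_d)/(k_d L₀) = 1 − 4.07×0.8910/(0.419×29.7) = 0.7086, so
t_c = ln(3.126 × 0.7086) / 0.8910 = 0.7954 / 0.8910 = 0.8927 d.
D_c = (k_d/k_r) L₀ e^(−k_d t_c) = (0.419/1.31) × 29.7 × e^(−0.419×0.8927) = 0.3198 × 29.7 × 0.6879 = 6.535 mg/L.

t_c ≈ 0.893 d; D_c ≈ 6.54 mg/L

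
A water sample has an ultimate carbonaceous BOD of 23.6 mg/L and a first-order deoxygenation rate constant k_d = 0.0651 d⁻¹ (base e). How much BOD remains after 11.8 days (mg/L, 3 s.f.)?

L_t = L₀ e^(−k_d t) = 23.6 × e^(−0.0651×11.8) = 23.6 × 0.4639 = 10.95 mg/L.

L ≈ 10.9 mg/L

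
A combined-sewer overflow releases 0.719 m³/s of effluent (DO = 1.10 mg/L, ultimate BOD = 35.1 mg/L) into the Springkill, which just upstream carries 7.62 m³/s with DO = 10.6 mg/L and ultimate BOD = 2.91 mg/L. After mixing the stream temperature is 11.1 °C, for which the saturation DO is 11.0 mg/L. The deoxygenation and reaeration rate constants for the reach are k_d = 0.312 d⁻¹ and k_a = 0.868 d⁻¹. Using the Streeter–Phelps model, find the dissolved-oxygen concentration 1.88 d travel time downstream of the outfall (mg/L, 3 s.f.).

Mixed DO = (7.62×10.6 + 0.719×1.10)/(7.62+0.719) = 81.56/8.339 = 9.781 mg/L.
Mixed L₀ = (7.62×2.91 + 0.719×35.1)/(8.339) = 47.41/8.339 = 5.685 mg/L.
Initial deficit D₀ = C_s − DO₀ = 11.0 − 9.781 = 1.219 mg/L.
D(1.88) = [0.312×5.685/(0.868−0.312)](e^(−0.312×1.88) − e^(−0.868×1.88)) + 1.219 e^(−0.868×1.88)
= 3.190 × (0.5562 − 0.1956) + 1.219 × 0.1956 = 1.389 mg/L.
DO = 11.0 − 1.389 = 9.611 mg/L.

DO ≈ 9.61 mg/L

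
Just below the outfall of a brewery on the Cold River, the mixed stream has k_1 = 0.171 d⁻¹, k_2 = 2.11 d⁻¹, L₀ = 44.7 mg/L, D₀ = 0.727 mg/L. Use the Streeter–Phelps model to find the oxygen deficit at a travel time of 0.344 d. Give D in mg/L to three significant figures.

k_1 L₀/(k_2−k_1) = 0.171×44.7/(2.11−0.171) = 7.644/1.939 = 3.942 mg/L.
e^(−k_1 t) = e^(−0.171×0.3440) = 0.9429; e^(−k_2 t) = e^(−2.11×0.3440) = 0.4839.
D = 3.942 × (0.9429 − 0.4839) + 0.727 × 0.4839 = 1.809 + 0.3518 = 2.161 mg/L.

D ≈ 2.16 mg/L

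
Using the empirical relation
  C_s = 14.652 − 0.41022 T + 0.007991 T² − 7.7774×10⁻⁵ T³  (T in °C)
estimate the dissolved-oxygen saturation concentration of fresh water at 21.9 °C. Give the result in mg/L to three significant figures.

C_s ≈ 8.68 mg/L

C_s = 14.652 − 0.41022×21.9 + 0.007991×21.9² − 7.7774×10⁻⁵×21.9³ = 8.684 mg/L.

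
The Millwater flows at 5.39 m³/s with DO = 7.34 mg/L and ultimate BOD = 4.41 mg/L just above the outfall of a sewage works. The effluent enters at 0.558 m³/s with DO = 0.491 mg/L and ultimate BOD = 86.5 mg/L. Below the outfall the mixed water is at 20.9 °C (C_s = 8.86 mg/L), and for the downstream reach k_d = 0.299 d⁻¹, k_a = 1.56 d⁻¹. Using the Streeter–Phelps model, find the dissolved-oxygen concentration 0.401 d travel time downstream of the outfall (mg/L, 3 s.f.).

Mixed DO = (5.39×7.34 + 0.558×0.491)/(5.39+0.558) = 39.84/5.948 = 6.697 mg/L.
Mixed L₀ = (5.39×4.41 + 0.558×86.5)/(5.948) = 72.04/5.948 = 12.11 mg/L.
Initial deficit D₀ = C_s − DO₀ = 8.86 − 6.697 = 2.163 mg/L.
D(0.401) = [0.299×12.11/(1.56−0.299)](e^(−0.299×0.401) − e^(−1.56×0.401)) + 2.163 e^(−1.56×0.401)
= 2.872 × (0.8870 − 0.5350) + 2.163 × 0.5350 = 2.168 mg/L.
DO = 8.86 − 2.168 = 6.692 mg/L.

DO ≈ 6.69 mg/L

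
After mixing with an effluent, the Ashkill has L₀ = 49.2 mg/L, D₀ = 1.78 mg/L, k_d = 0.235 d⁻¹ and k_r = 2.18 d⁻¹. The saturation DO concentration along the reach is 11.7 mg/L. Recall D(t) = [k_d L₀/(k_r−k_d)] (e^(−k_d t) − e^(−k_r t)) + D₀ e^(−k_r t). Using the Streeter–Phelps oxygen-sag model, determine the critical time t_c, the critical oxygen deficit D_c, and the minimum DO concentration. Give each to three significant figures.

t_c ≈ 0.962 d; D_c ≈ 4.23 mg/L; min DO ≈ 7.47 mg/L

t_c = [1/(k_r−k_d)] ln[(k_r/k_d)(1 − D₀(k_r−k_d)/(k_d L₀))]
= [1/(2.18−0.235)] ln[(2.18/0.235)(1 − 1.78×1.945/(0.235×49.2))]
= (1/1.945) ln[9.277 × 0.7006] = 0.5141 × ln(6.499) = 0.5141 × 1.872 = 0.9623 d.
L(t_c) = L₀ e^(−k_d t_c) = 49.2 × 0.7976 = 39.24 mg/L, and at the critical point k_r D_c = k_d L, so D_c = (0.235/2.18) × 39.24 = 4.230 mg/L.
Minimum DO = C_s − D_c = 11.7 − 4.230 = 7.470 mg/L.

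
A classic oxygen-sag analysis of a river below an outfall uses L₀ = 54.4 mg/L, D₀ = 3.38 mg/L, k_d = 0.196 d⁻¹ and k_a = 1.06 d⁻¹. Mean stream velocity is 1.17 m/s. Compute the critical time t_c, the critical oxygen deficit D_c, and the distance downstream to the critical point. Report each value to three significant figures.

t_c ≈ 1.58 d; D_c ≈ 7.38 mg/L; x_c ≈ 160 km

With k_a/k_d = 5.408 and 1 − D₀(k_a−k_d)/(k_d L₀) = 0.7261,
t_c = ln(5.408 × 0.7261) / (1.06 − 0.196) = ln(3.927) / 0.8640 = 1.368/0.8640 = 1.583 d.
D_c = (k_d/k_a) L₀ e^(−k_d t_c) = (0.196/1.06) × 54.4 × e^(−0.196×1.583) = 0.1849 × 54.4 × 0.7332 = 7.375 mg/L.
x_c = v t_c = 1.17 m/s × 1.583 d × 86400 s/d = 160000 m ≈ 160 km.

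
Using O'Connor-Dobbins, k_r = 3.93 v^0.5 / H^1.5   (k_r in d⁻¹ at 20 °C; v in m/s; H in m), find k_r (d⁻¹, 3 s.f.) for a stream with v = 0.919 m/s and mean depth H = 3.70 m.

k_r ≈ 0.529 d⁻¹

k_r = 3.93 × 0.919^0.5 / 3.70^1.5 = 3.93 × 0.9586 / 7.117 = 0.5294 d⁻¹.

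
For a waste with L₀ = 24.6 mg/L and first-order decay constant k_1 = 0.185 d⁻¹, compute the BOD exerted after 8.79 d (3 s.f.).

y ≈ 19.8 mg/L

y_t = L₀(1 − e^(−k_1 t)) = 24.6 × (1 − e^(−0.185×8.79))
= 24.6 × (1 − 0.1967) = 24.6 × 0.8033 = 19.76 mg/L.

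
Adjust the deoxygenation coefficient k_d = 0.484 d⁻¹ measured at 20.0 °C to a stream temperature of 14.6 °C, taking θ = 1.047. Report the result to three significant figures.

k_d(T₂) = k_d(T₁) · θ^(T₂−T₁) = 0.484 × 1.047^(14.6−20.0)
= 0.484 × 1.047^-5.40 = 0.484 × 0.7803 = 0.3777 d⁻¹.

k_d ≈ 0.378 d⁻¹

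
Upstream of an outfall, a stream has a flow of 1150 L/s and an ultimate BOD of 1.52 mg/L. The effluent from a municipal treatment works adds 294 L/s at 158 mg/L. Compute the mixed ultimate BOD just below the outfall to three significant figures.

33.4 mg/L

Flow-weighted mixing: C = (Q_r C_r + Q_w C_w)/(Q_r + Q_w)
= (1150×1.52 + 294×158)/(1150 + 294) = 48200/1444 = 33.38 mg/L.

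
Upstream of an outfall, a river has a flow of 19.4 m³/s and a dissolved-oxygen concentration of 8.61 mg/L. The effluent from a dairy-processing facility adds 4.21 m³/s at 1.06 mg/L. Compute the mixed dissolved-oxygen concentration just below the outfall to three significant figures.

Flow-weighted mixing: C = (Q_r C_r + Q_w C_w)/(Q_r + Q_w)
= (19.4×8.61 + 4.21×1.06)/(19.4 + 4.21) = 171.5/23.61 = 7.264 mg/L.

7.26 mg/L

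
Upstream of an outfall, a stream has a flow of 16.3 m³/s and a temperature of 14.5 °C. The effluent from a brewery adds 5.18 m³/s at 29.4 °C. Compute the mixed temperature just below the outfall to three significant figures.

18.1 °C

Flow-weighted mixing: C = (Q_r C_r + Q_w C_w)/(Q_r + Q_w)
= (16.3×14.5 + 5.18×29.4)/(16.3 + 5.18) = 388.6/21.48 = 18.09 °C.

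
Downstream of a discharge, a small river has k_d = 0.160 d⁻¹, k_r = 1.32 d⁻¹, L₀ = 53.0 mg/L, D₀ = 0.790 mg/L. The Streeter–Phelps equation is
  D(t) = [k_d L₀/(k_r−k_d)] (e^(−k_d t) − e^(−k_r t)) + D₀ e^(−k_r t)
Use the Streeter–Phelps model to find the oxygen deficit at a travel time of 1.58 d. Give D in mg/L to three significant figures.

D ≈ 4.87 mg/L

k_d L₀/(k_r−k_d) = 0.160×53.0/(1.32−0.160) = 8.480/1.160 = 7.310 mg/L.
e^(−k_d t) = e^(−0.160×1.580) = 0.7766; e^(−k_r t) = e^(−1.32×1.580) = 0.1242.
D = 7.310 × (0.7766 − 0.1242) + 0.790 × 0.1242 = 4.769 + 0.09814 = 4.867 mg/L.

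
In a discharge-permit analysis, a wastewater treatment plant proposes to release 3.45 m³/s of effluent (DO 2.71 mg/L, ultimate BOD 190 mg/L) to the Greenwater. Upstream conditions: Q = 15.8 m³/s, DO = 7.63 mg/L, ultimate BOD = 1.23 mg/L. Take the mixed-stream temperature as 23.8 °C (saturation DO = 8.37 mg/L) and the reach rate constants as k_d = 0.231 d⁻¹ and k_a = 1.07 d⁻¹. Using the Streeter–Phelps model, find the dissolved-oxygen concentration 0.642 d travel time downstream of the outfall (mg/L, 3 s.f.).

DO ≈ 4.09 mg/L

Mixed DO = (15.8×7.63 + 3.45×2.71)/(15.8+3.45) = 129.9/19.25 = 6.748 mg/L.
Mixed L₀ = (15.8×1.23 + 3.45×190)/(19.25) = 674.9/19.25 = 35.06 mg/L.
Initial deficit D₀ = C_s − DO₀ = 8.37 − 6.748 = 1.622 mg/L.
D(0.642) = [0.231×35.06/(1.07−0.231)](e^(−0.231×0.642) − e^(−1.07×0.642)) + 1.622 e^(−1.07×0.642)
= 9.653 × (0.8622 − 0.5031) + 1.622 × 0.5031 = 4.282 mg/L.
DO = 8.37 − 4.282 = 4.088 mg/L.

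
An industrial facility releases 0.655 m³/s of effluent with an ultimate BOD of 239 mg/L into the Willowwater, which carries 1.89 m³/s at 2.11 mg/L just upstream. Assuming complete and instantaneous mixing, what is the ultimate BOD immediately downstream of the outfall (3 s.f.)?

Flow-weighted mixing: C = (Q_r C_r + Q_w C_w)/(Q_r + Q_w)
= (1.89×2.11 + 0.655×239)/(1.89 + 0.655) = 160.5/2.545 = 63.08 mg/L.

63.1 mg/L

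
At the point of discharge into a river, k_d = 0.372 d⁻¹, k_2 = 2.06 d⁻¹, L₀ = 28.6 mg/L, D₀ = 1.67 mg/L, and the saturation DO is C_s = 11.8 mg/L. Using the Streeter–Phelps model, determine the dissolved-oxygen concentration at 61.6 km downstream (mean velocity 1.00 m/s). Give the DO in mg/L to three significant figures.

Travel time t = x/v = 61.6 km / (1.00 m/s) = 61600 m / 1.00 m/s = 61600 s = 0.7130 d.
k_d L₀/(k_2−k_d) = 0.372×28.6/(2.06−0.372) = 10.64/1.688 = 6.303 mg/L.
e^(−k_d t) = e^(−0.372×0.7130) = 0.7670; e^(−k_2 t) = e^(−2.06×0.7130) = 0.2302.
D = 6.303 × (0.7670 − 0.2302) + 1.67 × 0.2302 = 3.383 + 0.3845 = 3.768 mg/L.
DO = C_s − D = 11.8 − 3.768 = 8.032 mg/L.

DO ≈ 8.03 mg/L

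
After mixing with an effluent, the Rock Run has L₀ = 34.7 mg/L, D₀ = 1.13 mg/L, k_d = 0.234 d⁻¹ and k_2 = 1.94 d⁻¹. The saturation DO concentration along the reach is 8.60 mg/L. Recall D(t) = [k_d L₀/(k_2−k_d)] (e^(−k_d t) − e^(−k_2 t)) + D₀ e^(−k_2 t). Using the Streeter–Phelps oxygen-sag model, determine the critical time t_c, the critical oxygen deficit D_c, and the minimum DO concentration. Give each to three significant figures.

t_c ≈ 1.08 d; D_c ≈ 3.25 mg/L; min DO ≈ 5.35 mg/L

With k_2/k_d = 8.291 and 1 − D₀(k_2−k_d)/(k_d L₀) = 0.7626,
t_c = ln(8.291 × 0.7626) / (1.94 − 0.234) = ln(6.322) / 1.706 = 1.844/1.706 = 1.081 d.
L(t_c) = L₀ e^(−k_d t_c) = 34.7 × 0.7765 = 26.95 mg/L, and at the critical point k_2 D_c = k_d L, so D_c = (0.234/1.94) × 26.95 = 3.250 mg/L.
Minimum DO = C_s − D_c = 8.60 − 3.250 = 5.350 mg/L.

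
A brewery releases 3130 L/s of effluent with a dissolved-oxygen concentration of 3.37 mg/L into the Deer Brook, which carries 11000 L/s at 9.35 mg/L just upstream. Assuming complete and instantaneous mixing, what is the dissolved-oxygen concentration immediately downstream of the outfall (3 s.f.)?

8.03 mg/L

Flow-weighted mixing: C = (Q_r C_r + Q_w C_w)/(Q_r + Q_w)
= (11000×9.35 + 3130×3.37)/(11000 + 3130) = 113400/14130 = 8.025 mg/L.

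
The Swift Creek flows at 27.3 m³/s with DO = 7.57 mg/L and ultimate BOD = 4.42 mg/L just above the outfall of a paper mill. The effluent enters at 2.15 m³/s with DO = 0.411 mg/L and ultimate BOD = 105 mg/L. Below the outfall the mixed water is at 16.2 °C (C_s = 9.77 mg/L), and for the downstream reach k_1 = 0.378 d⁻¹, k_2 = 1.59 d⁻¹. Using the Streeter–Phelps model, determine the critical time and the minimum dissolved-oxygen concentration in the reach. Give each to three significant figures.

Mixed DO = (27.3×7.57 + 2.15×0.411)/(27.3+2.15) = 207.5/29.45 = 7.047 mg/L.
Mixed L₀ = (27.3×4.42 + 2.15×105)/(29.45) = 346.4/29.45 = 11.76 mg/L.
Initial deficit D₀ = C_s − DO₀ = 9.77 − 7.047 = 2.723 mg/L.
t_c = (1/1.212) ln[(1.59/0.378)(1 − 2.723×1.212/(0.378×11.76))] = 0.8251 × ln(1.085) = 0.06703 d.
D_c = (0.378/1.59) × 11.76 × e^(−0.378×0.06703) = 0.2377 × 11.76 × 0.9750 = 2.726 mg/L.
Minimum DO = 9.77 − 2.726 = 7.044 mg/L.

t_c ≈ 0.0670 d; minimum DO ≈ 7.04 mg/L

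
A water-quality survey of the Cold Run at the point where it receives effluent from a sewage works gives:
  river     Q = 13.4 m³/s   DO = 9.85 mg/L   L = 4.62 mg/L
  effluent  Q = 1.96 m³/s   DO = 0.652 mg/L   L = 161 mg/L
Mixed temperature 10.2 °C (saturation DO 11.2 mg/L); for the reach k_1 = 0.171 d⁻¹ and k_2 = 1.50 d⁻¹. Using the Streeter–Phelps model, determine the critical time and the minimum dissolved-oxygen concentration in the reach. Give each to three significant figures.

Mixed DO = (13.4×9.85 + 1.96×0.652)/(13.4+1.96) = 133.3/15.36 = 8.676 mg/L.
Mixed L₀ = (13.4×4.62 + 1.96×161)/(15.36) = 377.5/15.36 = 24.57 mg/L.
Initial deficit D₀ = C_s − DO₀ = 11.2 − 8.676 = 2.524 mg/L.
t_c = (1/1.329) ln[(1.50/0.171)(1 − 2.524×1.329/(0.171×24.57))] = 0.7524 × ln(1.771) = 0.4299 d.
D_c = (0.171/1.50) × 24.57 × e^(−0.171×0.4299) = 0.1140 × 24.57 × 0.9291 = 2.603 mg/L.
Minimum DO = 11.2 − 2.603 = 8.597 mg/L.

t_c ≈ 0.430 d; minimum DO ≈ 8.60 mg/L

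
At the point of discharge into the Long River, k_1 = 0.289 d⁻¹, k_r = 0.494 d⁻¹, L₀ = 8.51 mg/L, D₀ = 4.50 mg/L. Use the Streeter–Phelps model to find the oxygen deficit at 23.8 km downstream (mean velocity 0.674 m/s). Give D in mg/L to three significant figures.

Travel time t = x/v = 23.8 km / (0.674 m/s) = 23800 m / 0.674 m/s = 35310 s = 0.4087 d.
k_1 L₀/(k_r−k_1) = 0.289×8.51/(0.494−0.289) = 2.459/0.2050 = 12.00 mg/L.
e^(−k_1 t) = e^(−0.289×0.4087) = 0.8886; e^(−k_r t) = e^(−0.494×0.4087) = 0.8172.
D = 12.00 × (0.8886 − 0.8172) + 4.50 × 0.8172 = 0.8568 + 3.677 = 4.534 mg/L.

D ≈ 4.53 mg/L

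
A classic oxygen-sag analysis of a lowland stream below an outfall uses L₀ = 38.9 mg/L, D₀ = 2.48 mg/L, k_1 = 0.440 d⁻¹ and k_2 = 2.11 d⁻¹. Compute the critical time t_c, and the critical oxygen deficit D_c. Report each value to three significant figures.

t_c ≈ 0.773 d; D_c ≈ 5.77 mg/L

With k_2/k_1 = 4.795 and 1 − D₀(k_2−k_1)/(k_1 L₀) = 0.7580,
t_c = ln(4.795 × 0.7580) / (2.11 − 0.440) = ln(3.635) / 1.670 = 1.291/1.670 = 0.7728 d.
D_c = (k_1/k_2) L₀ e^(−k_1 t_c) = (0.440/2.11) × 38.9 × e^(−0.440×0.7728) = 0.2085 × 38.9 × 0.7117 = 5.774 mg/L.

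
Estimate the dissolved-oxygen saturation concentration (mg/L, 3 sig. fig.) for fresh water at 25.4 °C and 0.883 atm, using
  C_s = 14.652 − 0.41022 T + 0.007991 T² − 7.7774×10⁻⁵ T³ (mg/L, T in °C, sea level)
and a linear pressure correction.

At sea level: C_s = 14.652 − 0.41022×25.4 + 0.007991×25.4² − 7.7774×10⁻⁵×25.4³ = 8.113 mg/L.
Pressure correction: C_s' = 8.113 × 0.883 = 7.164 mg/L.

C_s ≈ 7.16 mg/L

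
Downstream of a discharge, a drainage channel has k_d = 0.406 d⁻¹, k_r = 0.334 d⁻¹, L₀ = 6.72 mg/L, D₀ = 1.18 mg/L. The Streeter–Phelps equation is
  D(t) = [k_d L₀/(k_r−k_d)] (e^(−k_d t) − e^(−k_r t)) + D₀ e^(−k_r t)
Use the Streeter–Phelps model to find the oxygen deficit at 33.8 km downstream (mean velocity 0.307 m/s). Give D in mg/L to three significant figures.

D ≈ 2.94 mg/L

Travel time t = x/v = 33.8 km / (0.307 m/s) = 33800 m / 0.307 m/s = 110100 s = 1.274 d.
k_d L₀/(k_r−k_d) = 0.406×6.72/(0.334−0.406) = 2.728/-0.07200 = -37.89 mg/L.
e^(−k_d t) = e^(−0.406×1.274) = 0.5961; e^(−k_r t) = e^(−0.334×1.274) = 0.6534.
D = -37.89 × (0.5961 − 0.6534) + 1.18 × 0.6534 = 2.170 + 0.7710 = 2.941 mg/L.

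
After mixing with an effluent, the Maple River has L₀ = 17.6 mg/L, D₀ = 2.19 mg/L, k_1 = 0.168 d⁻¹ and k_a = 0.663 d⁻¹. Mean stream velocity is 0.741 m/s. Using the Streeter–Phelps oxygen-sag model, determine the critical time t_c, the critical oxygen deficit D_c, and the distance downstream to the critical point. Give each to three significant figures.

t_c ≈ 1.85 d; D_c ≈ 3.27 mg/L; x_c ≈ 118 km

With k_a/k_1 = 3.946 and 1 − D₀(k_a−k_1)/(k_1 L₀) = 0.6334,
t_c = ln(3.946 × 0.6334) / (0.663 − 0.168) = ln(2.500) / 0.4950 = 0.9161/0.4950 = 1.851 d.
L(t_c) = L₀ e^(−k_1 t_c) = 17.6 × 0.7328 = 12.90 mg/L, and at the critical point k_a D_c = k_1 L, so D_c = (0.168/0.663) × 12.90 = 3.268 mg/L.
x_c = v t_c = 0.741 m/s × 1.851 d × 86400 s/d = 118500 m ≈ 118 km.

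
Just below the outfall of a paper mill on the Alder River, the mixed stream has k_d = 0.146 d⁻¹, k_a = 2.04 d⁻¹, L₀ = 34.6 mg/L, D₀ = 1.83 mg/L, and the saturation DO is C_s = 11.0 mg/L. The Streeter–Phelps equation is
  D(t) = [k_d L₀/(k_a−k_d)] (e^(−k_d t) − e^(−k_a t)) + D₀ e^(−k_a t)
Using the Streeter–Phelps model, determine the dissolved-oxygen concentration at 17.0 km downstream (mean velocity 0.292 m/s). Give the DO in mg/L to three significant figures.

Travel time t = x/v = 17.0 km / (0.292 m/s) = 17000 m / 0.292 m/s = 58220 s = 0.6738 d.
k_d L₀/(k_a−k_d) = 0.146×34.6/(2.04−0.146) = 5.052/1.894 = 2.667 mg/L.
e^(−k_d t) = e^(−0.146×0.6738) = 0.9063; e^(−k_a t) = e^(−2.04×0.6738) = 0.2529.
D = 2.667 × (0.9063 − 0.2529) + 1.83 × 0.2529 = 1.743 + 0.4629 = 2.206 mg/L.
DO = C_s − D = 11.0 − 2.206 = 8.794 mg/L.

DO ≈ 8.79 mg/L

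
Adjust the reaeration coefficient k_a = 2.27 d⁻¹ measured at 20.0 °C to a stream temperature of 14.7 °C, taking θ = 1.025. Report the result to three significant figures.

k_a ≈ 1.99 d⁻¹

k_a(T₂) = k_a(T₁) · θ^(T₂−T₁) = 2.27 × 1.025^(14.7−20.0)
= 2.27 × 1.025^-5.30 = 2.27 × 0.8773 = 1.992 d⁻¹.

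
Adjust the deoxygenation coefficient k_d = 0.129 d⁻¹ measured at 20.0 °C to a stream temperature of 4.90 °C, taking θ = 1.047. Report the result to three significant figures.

k_d ≈ 0.0645 d⁻¹

k_d(T₂) = k_d(T₁) · θ^(T₂−T₁) = 0.129 × 1.047^(4.90−20.0)
= 0.129 × 1.047^-15.1 = 0.129 × 0.4998 = 0.06448 d⁻¹.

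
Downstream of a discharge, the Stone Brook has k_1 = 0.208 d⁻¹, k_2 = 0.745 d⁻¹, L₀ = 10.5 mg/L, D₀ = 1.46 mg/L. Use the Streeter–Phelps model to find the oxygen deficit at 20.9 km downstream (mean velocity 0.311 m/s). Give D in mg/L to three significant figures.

D ≈ 2.00 mg/L

Travel time t = x/v = 20.9 km / (0.311 m/s) = 20900 m / 0.311 m/s = 67200 s = 0.7778 d.
k_1 L₀/(k_2−k_1) = 0.208×10.5/(0.745−0.208) = 2.184/0.5370 = 4.067 mg/L.
e^(−k_1 t) = e^(−0.208×0.7778) = 0.8506; e^(−k_2 t) = e^(−0.745×0.7778) = 0.5602.
D = 4.067 × (0.8506 − 0.5602) + 1.46 × 0.5602 = 1.181 + 0.8179 = 1.999 mg/L.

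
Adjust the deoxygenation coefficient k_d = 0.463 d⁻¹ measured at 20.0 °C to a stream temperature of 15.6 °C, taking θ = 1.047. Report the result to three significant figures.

k_d ≈ 0.378 d⁻¹

k_d(T₂) = k_d(T₁) · θ^(T₂−T₁) = 0.463 × 1.047^(15.6−20.0)
= 0.463 × 1.047^-4.40 = 0.463 × 0.8170 = 0.3783 d⁻¹.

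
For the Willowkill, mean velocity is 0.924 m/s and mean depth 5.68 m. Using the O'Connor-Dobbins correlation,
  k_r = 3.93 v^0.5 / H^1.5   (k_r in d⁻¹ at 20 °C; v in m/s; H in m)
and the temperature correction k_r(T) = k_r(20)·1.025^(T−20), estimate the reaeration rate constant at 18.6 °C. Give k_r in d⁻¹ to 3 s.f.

k_r(20) = 3.93 × 0.924^0.5 / 5.68^1.5 = 3.93 × 0.9612 / 13.54 = 0.2791 d⁻¹.
k_r(18.6) = 0.2791 × 1.025^(18.6−20) = 0.2791 × 0.9660 = 0.2696 d⁻¹.

k_r ≈ 0.270 d⁻¹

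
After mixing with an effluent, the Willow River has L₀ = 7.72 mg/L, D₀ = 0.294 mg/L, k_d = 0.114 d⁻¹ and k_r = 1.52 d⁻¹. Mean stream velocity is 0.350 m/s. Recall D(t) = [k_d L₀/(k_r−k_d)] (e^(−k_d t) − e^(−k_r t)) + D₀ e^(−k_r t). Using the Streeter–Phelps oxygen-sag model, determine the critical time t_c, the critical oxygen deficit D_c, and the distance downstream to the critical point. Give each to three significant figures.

t_c ≈ 1.39 d; D_c ≈ 0.494 mg/L; x_c ≈ 42.1 km

At the critical point dD/dt = 0, so k_d L₀ e^(−k_d t) = k_r D. Substituting D(t) from the Streeter–Phelps equation and solving for t gives
t_c = ln[(k_r/k_d)(1 − D₀(k_r−k_d)/(k_d L₀))] / (k_r−k_d).
Here k_r−k_d = 1.406 d⁻¹ and 1 − D₀(k_r−k_d)/(k_d L₀) = 1 − 0.294×1.406/(0.114×7.72) = 0.5303, so
t_c = ln(13.33 × 0.5303) / 1.406 = 1.956 / 1.406 = 1.391 d.
L(t_c) = L₀ e^(−k_d t_c) = 7.72 × 0.8533 = 6.588 mg/L, and at the critical point k_r D_c = k_d L, so D_c = (0.114/1.52) × 6.588 = 0.4941 mg/L.
x_c = v t_c = 0.350 m/s × 1.391 d × 86400 s/d = 42070 m ≈ 42.1 km.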